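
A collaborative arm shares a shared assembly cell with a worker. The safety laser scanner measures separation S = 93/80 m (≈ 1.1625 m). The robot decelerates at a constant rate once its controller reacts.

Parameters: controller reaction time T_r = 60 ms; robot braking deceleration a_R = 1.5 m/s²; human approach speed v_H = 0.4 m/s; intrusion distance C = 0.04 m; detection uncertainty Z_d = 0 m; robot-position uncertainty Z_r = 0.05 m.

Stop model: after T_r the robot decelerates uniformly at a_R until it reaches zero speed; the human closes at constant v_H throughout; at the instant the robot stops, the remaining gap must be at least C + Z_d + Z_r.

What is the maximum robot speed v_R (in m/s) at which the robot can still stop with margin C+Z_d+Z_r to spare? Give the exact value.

v_R_max = 27/20 m/s = 1.3500 m/s

quadratic (1/3)·v² + (49/150)·v + (-2097/2000) = 0
  disc = (49/150)² − 4·(1/3)·(-2097/2000) = 8464/5625 ; √disc = 92/75
  v_R = (−(49/150) + 92/75) / (2·(1/3)) = 27/20 m/s
check:
T_s = v_R/a_R = (27/20)/(3/2) = 0.9000 s
reaction-phase robot travel = 1.3500·0.0600 = 0.0810 m
robot under decel: 1.3500²/(2·1.5000) = 0.6075 m
person approaches 0.4000·(0.0600+0.9000) = 0.3840 m
residual clearance needed = 0.0400+0.0000+0.0500 = 0.0900 m
sum ≈ 0.0810+0.6075+0.3840+0.0900 ≈ 1.1625 m = S ✓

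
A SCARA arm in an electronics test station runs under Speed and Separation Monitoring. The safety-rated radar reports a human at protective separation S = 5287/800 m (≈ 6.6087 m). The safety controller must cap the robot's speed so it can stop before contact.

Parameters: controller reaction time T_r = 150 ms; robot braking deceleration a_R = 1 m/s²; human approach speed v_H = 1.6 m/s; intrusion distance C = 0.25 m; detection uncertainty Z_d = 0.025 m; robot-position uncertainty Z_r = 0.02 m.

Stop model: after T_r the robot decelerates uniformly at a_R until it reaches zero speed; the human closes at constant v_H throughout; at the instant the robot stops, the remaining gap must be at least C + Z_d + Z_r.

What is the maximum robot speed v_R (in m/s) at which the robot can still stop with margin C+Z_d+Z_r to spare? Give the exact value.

at the boundary: (1/2)·v² + (7/4)·v + (-4859/800) = 0
  disc = (7/4)² − 4·(1/2)·(-4859/800) = 1521/100 ; √disc = 39/10
  v_R = (−(7/4) + 39/10) / (2·(1/2)) = 43/20 m/s
check:
braking lasts T_s = (43/20)/1 = 2.1500 s
reaction-phase robot travel = 2.1500·0.1500 = 0.3225 m
braking distance = 2.1500²/(2·1.0000) = 2.3112 m
person approaches 1.6000·(0.1500+2.1500) = 3.6800 m
residual clearance needed = 0.2500+0.0250+0.0200 = 0.2950 m
sum ≈ 0.3225+2.3112+3.6800+0.2950 ≈ 6.6087 m = S ✓

v_R_max = 43/20 m/s = 2.1500 m/s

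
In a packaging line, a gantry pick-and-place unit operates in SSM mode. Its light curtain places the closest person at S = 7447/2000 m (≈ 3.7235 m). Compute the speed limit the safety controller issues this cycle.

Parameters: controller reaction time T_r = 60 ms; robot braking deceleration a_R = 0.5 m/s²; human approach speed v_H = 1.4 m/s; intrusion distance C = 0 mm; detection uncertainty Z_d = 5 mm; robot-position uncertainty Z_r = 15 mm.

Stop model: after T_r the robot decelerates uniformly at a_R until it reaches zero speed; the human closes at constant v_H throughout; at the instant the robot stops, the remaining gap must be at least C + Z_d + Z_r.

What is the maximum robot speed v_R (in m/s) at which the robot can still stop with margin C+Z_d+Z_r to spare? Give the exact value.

quadratic (1)·v² + (143/50)·v + (-7239/2000) = 0
  disc = (143/50)² − 4·(1)·(-7239/2000) = 14161/625 ; √disc = 119/25
  v_R = (−(143/50) + 119/25) / (2·(1)) = 19/20 m/s
check:
T_s = v_R/a_R = (19/20)/(1/2) = 1.9000 s
robot in T_r: 0.9500·0.0600 = 0.0570 m
robot under decel: 0.9500²/(2·0.5000) = 0.9025 m
person approaches 1.4000·(0.0600+1.9000) = 2.7440 m
margins: 0.0000+0.0050+0.0150 = 0.0200 m
sum ≈ 0.0570+0.9025+2.7440+0.0200 ≈ 3.7235 m = S ✓

v_R_max = 19/20 m/s = 0.9500 m/s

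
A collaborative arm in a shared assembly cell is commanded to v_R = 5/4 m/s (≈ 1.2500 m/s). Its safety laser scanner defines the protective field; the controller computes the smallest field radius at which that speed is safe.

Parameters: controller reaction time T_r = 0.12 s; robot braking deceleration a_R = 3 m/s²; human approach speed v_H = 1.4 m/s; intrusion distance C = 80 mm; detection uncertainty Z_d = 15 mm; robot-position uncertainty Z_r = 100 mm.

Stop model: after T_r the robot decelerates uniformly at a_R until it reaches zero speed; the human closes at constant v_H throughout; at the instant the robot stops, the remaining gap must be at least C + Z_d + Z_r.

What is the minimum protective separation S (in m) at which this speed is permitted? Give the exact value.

S_min = 5427/4000 m = 1.3567 m

stop time T_s = (5/4)/3 = 0.4167 s
reaction-phase robot travel = 1.2500·0.1200 = 0.1500 m
robot under decel: 1.2500²/(2·3.0000) = 0.2604 m
human over T_r+T_s: 1.4000·(0.1200+0.4167) = 0.7513 m
C+Z_d+Z_r = 0.0800+0.0150+0.1000 = 0.1950 m
S_min ≈ 0.1500+0.2604+0.7513+0.1950  ⇒  S_min = 5427/4000 m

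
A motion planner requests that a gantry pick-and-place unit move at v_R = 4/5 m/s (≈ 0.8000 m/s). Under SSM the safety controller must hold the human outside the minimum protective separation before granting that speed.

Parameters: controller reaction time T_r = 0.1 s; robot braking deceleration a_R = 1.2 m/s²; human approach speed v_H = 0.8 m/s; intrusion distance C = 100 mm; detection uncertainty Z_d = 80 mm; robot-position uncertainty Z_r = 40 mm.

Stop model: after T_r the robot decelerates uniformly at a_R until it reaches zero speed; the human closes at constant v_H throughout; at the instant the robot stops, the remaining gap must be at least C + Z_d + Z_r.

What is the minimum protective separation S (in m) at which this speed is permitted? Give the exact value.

S_min = 59/50 m = 1.1800 m

braking lasts T_s = (4/5)/(6/5) = 0.6667 s
reaction-phase robot travel = 0.8000·0.1000 = 0.0800 m
robot covers 0.8000·0.6667 − ½·1.2000·0.6667² = 0.2667 m while stopping
human closes 0.8000·0.7667 = 0.6133 m
margins: 0.1000+0.0800+0.0400 = 0.2200 m
S_min ≈ 0.0800+0.2667+0.6133+0.2200  ⇒  S_min = 59/50 m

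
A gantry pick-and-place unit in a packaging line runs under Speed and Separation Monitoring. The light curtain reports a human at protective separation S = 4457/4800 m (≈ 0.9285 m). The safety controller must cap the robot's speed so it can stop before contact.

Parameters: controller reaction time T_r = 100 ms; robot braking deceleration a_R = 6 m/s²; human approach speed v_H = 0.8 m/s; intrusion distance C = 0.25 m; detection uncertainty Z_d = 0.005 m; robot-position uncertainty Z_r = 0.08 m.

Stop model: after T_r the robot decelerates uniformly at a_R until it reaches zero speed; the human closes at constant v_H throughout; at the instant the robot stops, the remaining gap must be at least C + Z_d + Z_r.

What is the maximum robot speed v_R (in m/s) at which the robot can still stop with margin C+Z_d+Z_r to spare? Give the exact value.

v_R_max = 29/20 m/s = 1.4500 m/s

at the boundary: (1/12)·v² + (7/30)·v + (-493/960) = 0
  disc = (7/30)² − 4·(1/12)·(-493/960) = 361/1600 ; √disc = 19/40
  v_R = (−(7/30) + 19/40) / (2·(1/12)) = 29/20 m/s
check:
braking lasts T_s = (29/20)/6 = 0.2417 s
robot in T_r: 1.4500·0.1000 = 0.1450 m
robot under decel: 1.4500²/(2·6.0000) = 0.1752 m
person approaches 0.8000·(0.1000+0.2417) = 0.2733 m
margins: 0.2500+0.0050+0.0800 = 0.3350 m
sum ≈ 0.1450+0.1752+0.2733+0.3350 ≈ 0.9285 m = S ✓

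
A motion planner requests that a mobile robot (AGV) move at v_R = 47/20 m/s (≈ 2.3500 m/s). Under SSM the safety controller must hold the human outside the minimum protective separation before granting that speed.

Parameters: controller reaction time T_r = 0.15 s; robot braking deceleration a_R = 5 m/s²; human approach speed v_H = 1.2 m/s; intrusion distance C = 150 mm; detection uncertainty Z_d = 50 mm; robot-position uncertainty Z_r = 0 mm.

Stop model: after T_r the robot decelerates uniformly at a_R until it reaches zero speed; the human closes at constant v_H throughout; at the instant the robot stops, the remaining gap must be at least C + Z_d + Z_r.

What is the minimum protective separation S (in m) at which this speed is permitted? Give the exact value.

S_min = 1479/800 m = 1.8487 m

braking lasts T_s = (47/20)/5 = 0.4700 s
robot in T_r: 2.3500·0.1500 = 0.3525 m
robot covers 2.3500·0.4700 − ½·5.0000·0.4700² = 0.5523 m while stopping
person approaches 1.2000·(0.1500+0.4700) = 0.7440 m
C+Z_d+Z_r = 0.1500+0.0500+0.0000 = 0.2000 m
S_min ≈ 0.3525+0.5523+0.7440+0.2000  ⇒  S_min = 1479/800 m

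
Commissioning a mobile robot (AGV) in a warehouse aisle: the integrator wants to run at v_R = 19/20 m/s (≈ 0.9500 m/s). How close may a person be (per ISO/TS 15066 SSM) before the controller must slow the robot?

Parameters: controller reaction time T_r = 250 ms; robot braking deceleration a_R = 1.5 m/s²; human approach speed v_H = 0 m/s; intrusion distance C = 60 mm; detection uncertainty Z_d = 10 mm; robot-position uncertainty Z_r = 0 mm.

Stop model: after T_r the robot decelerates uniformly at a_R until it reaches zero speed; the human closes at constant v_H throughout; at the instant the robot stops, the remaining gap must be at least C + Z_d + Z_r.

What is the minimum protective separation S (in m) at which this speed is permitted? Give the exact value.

S_min = 73/120 m = 0.6083 m

braking lasts T_s = (19/20)/(3/2) = 0.6333 s
reaction-phase robot travel = 0.9500·0.2500 = 0.2375 m
braking distance = 0.9500²/(2·1.5000) = 0.3008 m
human over T_r+T_s: 0.0000·(0.2500+0.6333) = 0.0000 m
margins: 0.0600+0.0100+0.0000 = 0.0700 m
S_min ≈ 0.2375+0.3008+0.0000+0.0700  ⇒  S_min = 73/120 m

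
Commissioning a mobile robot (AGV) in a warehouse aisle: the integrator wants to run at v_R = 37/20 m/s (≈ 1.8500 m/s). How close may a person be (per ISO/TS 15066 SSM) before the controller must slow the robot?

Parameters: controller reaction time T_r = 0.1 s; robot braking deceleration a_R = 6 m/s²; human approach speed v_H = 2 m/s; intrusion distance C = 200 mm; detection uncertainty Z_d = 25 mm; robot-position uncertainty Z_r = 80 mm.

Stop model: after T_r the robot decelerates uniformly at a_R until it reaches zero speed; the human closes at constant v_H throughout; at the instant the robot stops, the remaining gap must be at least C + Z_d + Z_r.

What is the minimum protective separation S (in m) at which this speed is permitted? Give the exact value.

T_s = v_R/a_R = (37/20)/6 = 0.3083 s
robot covers v_R·T_r = 1.8500·0.1000 = 0.1850 m before braking
braking distance = 1.8500²/(2·6.0000) = 0.2852 m
human closes 2.0000·0.4083 = 0.8167 m
residual clearance needed = 0.2000+0.0250+0.0800 = 0.3050 m
S_min ≈ 0.1850+0.2852+0.8167+0.3050  ⇒  S_min = 2547/1600 m

S_min = 2547/1600 m = 1.5919 m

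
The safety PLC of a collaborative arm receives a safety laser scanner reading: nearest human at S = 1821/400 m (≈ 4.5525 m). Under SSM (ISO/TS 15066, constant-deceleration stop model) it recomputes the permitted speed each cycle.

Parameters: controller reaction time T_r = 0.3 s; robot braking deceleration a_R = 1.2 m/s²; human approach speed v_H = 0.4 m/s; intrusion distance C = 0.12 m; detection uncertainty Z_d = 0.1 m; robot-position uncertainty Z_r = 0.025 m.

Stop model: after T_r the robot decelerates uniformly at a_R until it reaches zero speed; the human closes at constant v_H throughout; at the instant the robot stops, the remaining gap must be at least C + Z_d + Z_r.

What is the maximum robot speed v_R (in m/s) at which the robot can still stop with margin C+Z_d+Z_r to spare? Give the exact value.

v_R_max = 5/2 m/s = 2.5000 m/s

collect terms ⇒ (5/12)·v_R² + (19/30)·v_R + (-67/16) = 0
  disc = (19/30)² − 4·(5/12)·(-67/16) = 26569/3600 ; √disc = 163/60
  v_R = (−(19/30) + 163/60) / (2·(5/12)) = 5/2 m/s
check:
stop time T_s = (5/2)/(6/5) = 2.0833 s
robot in T_r: 2.5000·0.3000 = 0.7500 m
robot under decel: 2.5000²/(2·1.2000) = 2.6042 m
human closes 0.4000·2.3833 = 0.9533 m
margins: 0.1200+0.1000+0.0250 = 0.2450 m
sum ≈ 0.7500+2.6042+0.9533+0.2450 ≈ 4.5525 m = S ✓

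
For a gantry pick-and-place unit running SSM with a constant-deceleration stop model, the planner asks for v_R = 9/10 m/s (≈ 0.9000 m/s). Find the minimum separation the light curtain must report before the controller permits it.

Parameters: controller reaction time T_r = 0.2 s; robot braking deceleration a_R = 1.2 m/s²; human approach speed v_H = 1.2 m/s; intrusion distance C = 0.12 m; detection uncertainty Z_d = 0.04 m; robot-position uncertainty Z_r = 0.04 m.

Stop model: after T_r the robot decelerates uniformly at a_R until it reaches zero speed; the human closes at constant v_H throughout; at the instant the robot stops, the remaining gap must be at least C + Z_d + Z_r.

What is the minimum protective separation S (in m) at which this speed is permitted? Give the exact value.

S_min = 743/400 m = 1.8575 m

T_s = v_R/a_R = (9/10)/(6/5) = 0.7500 s
robot in T_r: 0.9000·0.2000 = 0.1800 m
robot covers 0.9000·0.7500 − ½·1.2000·0.7500² = 0.3375 m while stopping
person approaches 1.2000·(0.2000+0.7500) = 1.1400 m
residual clearance needed = 0.1200+0.0400+0.0400 = 0.2000 m
S_min ≈ 0.1800+0.3375+1.1400+0.2000  ⇒  S_min = 743/400 m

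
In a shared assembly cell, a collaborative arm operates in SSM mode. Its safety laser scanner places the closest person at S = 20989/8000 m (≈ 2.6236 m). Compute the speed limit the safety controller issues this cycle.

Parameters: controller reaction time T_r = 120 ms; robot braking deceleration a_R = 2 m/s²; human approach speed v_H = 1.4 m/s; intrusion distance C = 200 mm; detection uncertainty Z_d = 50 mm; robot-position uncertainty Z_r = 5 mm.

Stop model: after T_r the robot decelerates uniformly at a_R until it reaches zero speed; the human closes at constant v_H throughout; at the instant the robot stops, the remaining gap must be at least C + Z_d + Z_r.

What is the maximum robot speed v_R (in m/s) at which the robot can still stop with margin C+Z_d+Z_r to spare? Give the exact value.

at the boundary: (1/4)·v² + (41/50)·v + (-3521/1600) = 0
  disc = (41/50)² − 4·(1/4)·(-3521/1600) = 114921/40000 ; √disc = 339/200
  v_R = (−(41/50) + 339/200) / (2·(1/4)) = 7/4 m/s
check:
T_s = v_R/a_R = (7/4)/2 = 0.8750 s
robot covers v_R·T_r = 1.7500·0.1200 = 0.2100 m before braking
braking distance = 1.7500²/(2·2.0000) = 0.7656 m
human over T_r+T_s: 1.4000·(0.1200+0.8750) = 1.3930 m
residual clearance needed = 0.2000+0.0500+0.0050 = 0.2550 m
sum ≈ 0.2100+0.7656+1.3930+0.2550 ≈ 2.6236 m = S ✓

v_R_max = 7/4 m/s = 1.7500 m/s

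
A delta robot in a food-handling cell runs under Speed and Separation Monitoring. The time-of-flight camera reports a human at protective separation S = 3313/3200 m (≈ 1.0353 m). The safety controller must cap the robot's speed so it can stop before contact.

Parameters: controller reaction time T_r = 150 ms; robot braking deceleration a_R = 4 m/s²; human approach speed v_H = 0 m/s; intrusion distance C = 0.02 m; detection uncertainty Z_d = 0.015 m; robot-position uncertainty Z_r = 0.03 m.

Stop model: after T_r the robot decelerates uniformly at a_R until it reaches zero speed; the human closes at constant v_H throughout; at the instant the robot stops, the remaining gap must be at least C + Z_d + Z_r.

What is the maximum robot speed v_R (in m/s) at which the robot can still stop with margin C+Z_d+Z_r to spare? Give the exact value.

v_R_max = 9/4 m/s = 2.2500 m/s

quadratic (1/8)·v² + (3/20)·v + (-621/640) = 0
  disc = (3/20)² − 4·(1/8)·(-621/640) = 3249/6400 ; √disc = 57/80
  v_R = (−(3/20) + 57/80) / (2·(1/8)) = 9/4 m/s
check:
T_s = v_R/a_R = (9/4)/4 = 0.5625 s
robot in T_r: 2.2500·0.1500 = 0.3375 m
robot under decel: 2.2500²/(2·4.0000) = 0.6328 m
human closes 0.0000·0.7125 = 0.0000 m
residual clearance needed = 0.0200+0.0150+0.0300 = 0.0650 m
sum ≈ 0.3375+0.6328+0.0000+0.0650 ≈ 1.0353 m = S ✓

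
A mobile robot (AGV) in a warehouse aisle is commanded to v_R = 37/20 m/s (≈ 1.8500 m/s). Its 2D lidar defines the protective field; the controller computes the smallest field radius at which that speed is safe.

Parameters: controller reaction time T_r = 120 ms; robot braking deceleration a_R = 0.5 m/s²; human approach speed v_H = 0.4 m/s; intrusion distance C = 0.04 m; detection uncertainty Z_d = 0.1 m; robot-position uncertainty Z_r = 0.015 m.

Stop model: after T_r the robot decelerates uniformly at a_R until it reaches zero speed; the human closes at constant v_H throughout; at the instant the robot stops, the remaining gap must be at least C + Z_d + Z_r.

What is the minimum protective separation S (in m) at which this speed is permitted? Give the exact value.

S_min = 2131/400 m = 5.3275 m

braking lasts T_s = (37/20)/(1/2) = 3.7000 s
robot in T_r: 1.8500·0.1200 = 0.2220 m
robot covers 1.8500·3.7000 − ½·0.5000·3.7000² = 3.4225 m while stopping
human over T_r+T_s: 0.4000·(0.1200+3.7000) = 1.5280 m
residual clearance needed = 0.0400+0.1000+0.0150 = 0.1550 m
S_min ≈ 0.2220+3.4225+1.5280+0.1550  ⇒  S_min = 2131/400 m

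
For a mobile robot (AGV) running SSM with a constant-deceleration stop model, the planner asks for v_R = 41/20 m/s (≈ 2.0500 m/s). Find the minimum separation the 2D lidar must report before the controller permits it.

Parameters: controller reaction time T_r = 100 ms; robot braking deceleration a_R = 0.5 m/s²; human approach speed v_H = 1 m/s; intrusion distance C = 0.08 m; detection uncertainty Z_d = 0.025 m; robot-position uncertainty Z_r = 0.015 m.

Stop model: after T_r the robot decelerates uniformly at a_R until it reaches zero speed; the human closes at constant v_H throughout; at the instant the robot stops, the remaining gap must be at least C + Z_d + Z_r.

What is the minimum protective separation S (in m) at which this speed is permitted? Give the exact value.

S_min = 3491/400 m = 8.7275 m

stop time T_s = (41/20)/(1/2) = 4.1000 s
robot in T_r: 2.0500·0.1000 = 0.2050 m
robot under decel: 2.0500²/(2·0.5000) = 4.2025 m
person approaches 1.0000·(0.1000+4.1000) = 4.2000 m
residual clearance needed = 0.0800+0.0250+0.0150 = 0.1200 m
S_min ≈ 0.2050+4.2025+4.2000+0.1200  ⇒  S_min = 3491/400 m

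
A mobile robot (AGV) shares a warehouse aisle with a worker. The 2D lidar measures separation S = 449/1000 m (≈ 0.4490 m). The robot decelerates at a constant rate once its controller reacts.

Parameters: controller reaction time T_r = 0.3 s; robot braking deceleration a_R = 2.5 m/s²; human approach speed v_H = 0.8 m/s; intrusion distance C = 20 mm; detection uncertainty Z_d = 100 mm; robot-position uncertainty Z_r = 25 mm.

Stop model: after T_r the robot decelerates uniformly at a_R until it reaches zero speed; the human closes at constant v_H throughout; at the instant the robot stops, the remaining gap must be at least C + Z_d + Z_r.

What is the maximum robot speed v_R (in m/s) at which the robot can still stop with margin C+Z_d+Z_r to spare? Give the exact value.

v_R_max = 1/10 m/s = 0.1000 m/s

quadratic (1/5)·v² + (31/50)·v + (-8/125) = 0
  disc = (31/50)² − 4·(1/5)·(-8/125) = 1089/2500 ; √disc = 33/50
  v_R = (−(31/50) + 33/50) / (2·(1/5)) = 1/10 m/s
check:
braking lasts T_s = (1/10)/(5/2) = 0.0400 s
robot covers v_R·T_r = 0.1000·0.3000 = 0.0300 m before braking
robot covers 0.1000·0.0400 − ½·2.5000·0.0400² = 0.0020 m while stopping
human over T_r+T_s: 0.8000·(0.3000+0.0400) = 0.2720 m
residual clearance needed = 0.0200+0.1000+0.0250 = 0.1450 m
sum ≈ 0.0300+0.0020+0.2720+0.1450 ≈ 0.4490 m = S ✓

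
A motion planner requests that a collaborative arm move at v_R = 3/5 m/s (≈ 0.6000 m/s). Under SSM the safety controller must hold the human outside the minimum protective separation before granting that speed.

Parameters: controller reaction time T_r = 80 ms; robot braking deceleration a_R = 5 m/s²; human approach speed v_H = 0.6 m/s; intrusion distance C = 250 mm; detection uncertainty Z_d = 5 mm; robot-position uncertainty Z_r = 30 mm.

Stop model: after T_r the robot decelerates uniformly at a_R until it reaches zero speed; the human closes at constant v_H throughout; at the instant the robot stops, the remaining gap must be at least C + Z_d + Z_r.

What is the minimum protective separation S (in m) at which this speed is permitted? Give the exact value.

S_min = 489/1000 m = 0.4890 m

stop time T_s = (3/5)/5 = 0.1200 s
reaction-phase robot travel = 0.6000·0.0800 = 0.0480 m
braking distance = 0.6000²/(2·5.0000) = 0.0360 m
person approaches 0.6000·(0.0800+0.1200) = 0.1200 m
residual clearance needed = 0.2500+0.0050+0.0300 = 0.2850 m
S_min ≈ 0.0480+0.0360+0.1200+0.2850  ⇒  S_min = 489/1000 m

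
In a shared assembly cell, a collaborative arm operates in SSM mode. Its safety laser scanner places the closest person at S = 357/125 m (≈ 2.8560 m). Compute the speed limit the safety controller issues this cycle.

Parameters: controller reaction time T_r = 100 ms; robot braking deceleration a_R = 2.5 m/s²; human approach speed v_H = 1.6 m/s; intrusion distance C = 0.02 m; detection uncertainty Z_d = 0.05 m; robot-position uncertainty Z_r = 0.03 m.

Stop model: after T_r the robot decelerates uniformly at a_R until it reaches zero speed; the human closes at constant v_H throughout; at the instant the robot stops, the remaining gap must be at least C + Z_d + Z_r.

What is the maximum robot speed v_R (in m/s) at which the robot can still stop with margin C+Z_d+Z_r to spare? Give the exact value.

v_R_max = 11/5 m/s = 2.2000 m/s

at the boundary: (1/5)·v² + (37/50)·v + (-649/250) = 0
  disc = (37/50)² − 4·(1/5)·(-649/250) = 6561/2500 ; √disc = 81/50
  v_R = (−(37/50) + 81/50) / (2·(1/5)) = 11/5 m/s
check:
T_s = v_R/a_R = (11/5)/(5/2) = 0.8800 s
reaction-phase robot travel = 2.2000·0.1000 = 0.2200 m
robot under decel: 2.2000²/(2·2.5000) = 0.9680 m
human closes 1.6000·0.9800 = 1.5680 m
C+Z_d+Z_r = 0.0200+0.0500+0.0300 = 0.1000 m
sum ≈ 0.2200+0.9680+1.5680+0.1000 ≈ 2.8560 m = S ✓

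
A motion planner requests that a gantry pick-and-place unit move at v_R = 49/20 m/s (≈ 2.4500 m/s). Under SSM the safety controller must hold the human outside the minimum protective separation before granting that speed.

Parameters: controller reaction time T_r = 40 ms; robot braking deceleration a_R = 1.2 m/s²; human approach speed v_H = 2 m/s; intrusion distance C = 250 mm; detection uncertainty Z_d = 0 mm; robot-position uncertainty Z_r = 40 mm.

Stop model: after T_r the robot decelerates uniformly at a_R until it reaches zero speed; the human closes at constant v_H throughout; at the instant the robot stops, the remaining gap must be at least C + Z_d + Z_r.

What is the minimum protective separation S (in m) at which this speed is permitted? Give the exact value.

stop time T_s = (49/20)/(6/5) = 2.0417 s
robot in T_r: 2.4500·0.0400 = 0.0980 m
robot covers 2.4500·2.0417 − ½·1.2000·2.0417² = 2.5010 m while stopping
human closes 2.0000·2.0817 = 4.1633 m
margins: 0.2500+0.0000+0.0400 = 0.2900 m
S_min ≈ 0.0980+2.5010+4.1633+0.2900  ⇒  S_min = 56419/8000 m

S_min = 56419/8000 m = 7.0524 m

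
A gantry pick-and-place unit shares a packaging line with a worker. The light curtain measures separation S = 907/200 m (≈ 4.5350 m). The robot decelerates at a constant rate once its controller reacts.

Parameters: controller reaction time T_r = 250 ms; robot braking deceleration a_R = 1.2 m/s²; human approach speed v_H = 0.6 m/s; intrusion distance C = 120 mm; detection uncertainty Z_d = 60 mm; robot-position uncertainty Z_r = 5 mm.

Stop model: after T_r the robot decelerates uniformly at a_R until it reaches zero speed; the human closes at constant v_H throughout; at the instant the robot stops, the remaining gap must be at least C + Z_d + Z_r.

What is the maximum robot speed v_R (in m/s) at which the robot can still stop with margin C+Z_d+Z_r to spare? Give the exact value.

v_R_max = 12/5 m/s = 2.4000 m/s

quadratic (5/12)·v² + (3/4)·v + (-21/5) = 0
  disc = (3/4)² − 4·(5/12)·(-21/5) = 121/16 ; √disc = 11/4
  v_R = (−(3/4) + 11/4) / (2·(5/12)) = 12/5 m/s
check:
stop time T_s = (12/5)/(6/5) = 2.0000 s
robot in T_r: 2.4000·0.2500 = 0.6000 m
braking distance = 2.4000²/(2·1.2000) = 2.4000 m
person approaches 0.6000·(0.2500+2.0000) = 1.3500 m
residual clearance needed = 0.1200+0.0600+0.0050 = 0.1850 m
sum ≈ 0.6000+2.4000+1.3500+0.1850 ≈ 4.5350 m = S ✓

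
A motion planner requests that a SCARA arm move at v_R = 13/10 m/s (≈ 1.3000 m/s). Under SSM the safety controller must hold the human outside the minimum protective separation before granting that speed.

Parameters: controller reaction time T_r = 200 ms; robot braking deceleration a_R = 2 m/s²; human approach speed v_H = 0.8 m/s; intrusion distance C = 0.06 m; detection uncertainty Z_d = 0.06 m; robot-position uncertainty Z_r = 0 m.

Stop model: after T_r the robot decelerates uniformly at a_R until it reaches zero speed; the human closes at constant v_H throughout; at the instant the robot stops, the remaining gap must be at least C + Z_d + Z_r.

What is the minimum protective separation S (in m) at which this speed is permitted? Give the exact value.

T_s = v_R/a_R = (13/10)/2 = 0.6500 s
robot in T_r: 1.3000·0.2000 = 0.2600 m
braking distance = 1.3000²/(2·2.0000) = 0.4225 m
person approaches 0.8000·(0.2000+0.6500) = 0.6800 m
C+Z_d+Z_r = 0.0600+0.0600+0.0000 = 0.1200 m
S_min ≈ 0.2600+0.4225+0.6800+0.1200  ⇒  S_min = 593/400 m

S_min = 593/400 m = 1.4825 m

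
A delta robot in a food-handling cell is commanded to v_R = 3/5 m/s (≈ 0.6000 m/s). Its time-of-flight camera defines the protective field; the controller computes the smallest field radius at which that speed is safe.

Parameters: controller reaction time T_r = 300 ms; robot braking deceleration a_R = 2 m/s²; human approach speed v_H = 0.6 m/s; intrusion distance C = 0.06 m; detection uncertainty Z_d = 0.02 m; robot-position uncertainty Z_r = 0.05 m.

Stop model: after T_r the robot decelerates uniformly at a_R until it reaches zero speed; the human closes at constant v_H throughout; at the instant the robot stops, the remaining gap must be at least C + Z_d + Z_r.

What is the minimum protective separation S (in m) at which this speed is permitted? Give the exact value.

S_min = 19/25 m = 0.7600 m

braking lasts T_s = (3/5)/2 = 0.3000 s
robot in T_r: 0.6000·0.3000 = 0.1800 m
robot under decel: 0.6000²/(2·2.0000) = 0.0900 m
person approaches 0.6000·(0.3000+0.3000) = 0.3600 m
residual clearance needed = 0.0600+0.0200+0.0500 = 0.1300 m
S_min ≈ 0.1800+0.0900+0.3600+0.1300  ⇒  S_min = 19/25 m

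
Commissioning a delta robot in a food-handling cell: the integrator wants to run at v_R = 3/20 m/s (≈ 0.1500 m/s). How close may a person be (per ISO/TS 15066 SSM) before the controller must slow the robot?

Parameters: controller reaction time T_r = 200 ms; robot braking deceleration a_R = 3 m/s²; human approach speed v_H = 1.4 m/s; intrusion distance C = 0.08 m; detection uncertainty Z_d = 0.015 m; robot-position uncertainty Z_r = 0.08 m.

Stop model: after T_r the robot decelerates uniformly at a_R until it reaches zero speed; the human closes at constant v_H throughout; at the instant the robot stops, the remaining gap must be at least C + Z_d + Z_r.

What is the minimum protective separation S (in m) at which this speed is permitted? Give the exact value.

S_min = 447/800 m = 0.5587 m

stop time T_s = (3/20)/3 = 0.0500 s
robot in T_r: 0.1500·0.2000 = 0.0300 m
braking distance = 0.1500²/(2·3.0000) = 0.0037 m
human over T_r+T_s: 1.4000·(0.2000+0.0500) = 0.3500 m
residual clearance needed = 0.0800+0.0150+0.0800 = 0.1750 m
S_min ≈ 0.0300+0.0037+0.3500+0.1750  ⇒  S_min = 447/800 m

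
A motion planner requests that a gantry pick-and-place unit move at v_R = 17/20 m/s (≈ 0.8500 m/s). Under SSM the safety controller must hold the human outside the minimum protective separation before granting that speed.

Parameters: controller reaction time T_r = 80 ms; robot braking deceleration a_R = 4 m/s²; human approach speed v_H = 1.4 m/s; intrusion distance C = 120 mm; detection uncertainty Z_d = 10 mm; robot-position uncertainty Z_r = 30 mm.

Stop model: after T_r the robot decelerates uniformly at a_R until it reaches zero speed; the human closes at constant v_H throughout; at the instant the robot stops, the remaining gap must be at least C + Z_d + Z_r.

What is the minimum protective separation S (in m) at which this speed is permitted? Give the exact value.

braking lasts T_s = (17/20)/4 = 0.2125 s
reaction-phase robot travel = 0.8500·0.0800 = 0.0680 m
braking distance = 0.8500²/(2·4.0000) = 0.0903 m
human over T_r+T_s: 1.4000·(0.0800+0.2125) = 0.4095 m
C+Z_d+Z_r = 0.1200+0.0100+0.0300 = 0.1600 m
S_min ≈ 0.0680+0.0903+0.4095+0.1600  ⇒  S_min = 2329/3200 m

S_min = 2329/3200 m = 0.7278 m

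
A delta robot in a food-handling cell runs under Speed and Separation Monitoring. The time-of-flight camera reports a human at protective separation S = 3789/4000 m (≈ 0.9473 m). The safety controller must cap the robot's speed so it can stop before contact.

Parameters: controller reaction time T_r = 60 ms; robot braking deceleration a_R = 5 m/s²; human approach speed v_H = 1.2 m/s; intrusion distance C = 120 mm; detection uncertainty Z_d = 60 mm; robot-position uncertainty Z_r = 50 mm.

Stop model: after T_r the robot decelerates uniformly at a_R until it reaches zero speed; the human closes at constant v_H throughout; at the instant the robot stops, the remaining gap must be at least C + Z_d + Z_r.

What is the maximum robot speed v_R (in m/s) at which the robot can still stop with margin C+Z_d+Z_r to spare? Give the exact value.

quadratic (1/10)·v² + (3/10)·v + (-2581/4000) = 0
  disc = (3/10)² − 4·(1/10)·(-2581/4000) = 3481/10000 ; √disc = 59/100
  v_R = (−(3/10) + 59/100) / (2·(1/10)) = 29/20 m/s
check:
T_s = v_R/a_R = (29/20)/5 = 0.2900 s
robot covers v_R·T_r = 1.4500·0.0600 = 0.0870 m before braking
braking distance = 1.4500²/(2·5.0000) = 0.2102 m
person approaches 1.2000·(0.0600+0.2900) = 0.4200 m
margins: 0.1200+0.0600+0.0500 = 0.2300 m
sum ≈ 0.0870+0.2102+0.4200+0.2300 ≈ 0.9473 m = S ✓

v_R_max = 29/20 m/s = 1.4500 m/s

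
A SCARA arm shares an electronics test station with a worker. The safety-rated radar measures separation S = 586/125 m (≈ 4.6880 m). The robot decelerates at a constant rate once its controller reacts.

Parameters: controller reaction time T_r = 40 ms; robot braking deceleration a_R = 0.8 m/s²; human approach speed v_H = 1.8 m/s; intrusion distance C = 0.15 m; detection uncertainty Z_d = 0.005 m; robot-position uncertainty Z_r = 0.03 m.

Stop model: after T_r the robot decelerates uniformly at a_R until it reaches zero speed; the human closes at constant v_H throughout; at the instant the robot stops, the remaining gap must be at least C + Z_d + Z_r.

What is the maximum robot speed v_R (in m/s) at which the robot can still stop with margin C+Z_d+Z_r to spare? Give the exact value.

quadratic (5/8)·v² + (229/100)·v + (-4431/1000) = 0
  disc = (229/100)² − 4·(5/8)·(-4431/1000) = 10201/625 ; √disc = 101/25
  v_R = (−(229/100) + 101/25) / (2·(5/8)) = 7/5 m/s
check:
braking lasts T_s = (7/5)/(4/5) = 1.7500 s
robot covers v_R·T_r = 1.4000·0.0400 = 0.0560 m before braking
robot under decel: 1.4000²/(2·0.8000) = 1.2250 m
human closes 1.8000·1.7900 = 3.2220 m
C+Z_d+Z_r = 0.1500+0.0050+0.0300 = 0.1850 m
sum ≈ 0.0560+1.2250+3.2220+0.1850 ≈ 4.6880 m = S ✓

v_R_max = 7/5 m/s = 1.4000 m/s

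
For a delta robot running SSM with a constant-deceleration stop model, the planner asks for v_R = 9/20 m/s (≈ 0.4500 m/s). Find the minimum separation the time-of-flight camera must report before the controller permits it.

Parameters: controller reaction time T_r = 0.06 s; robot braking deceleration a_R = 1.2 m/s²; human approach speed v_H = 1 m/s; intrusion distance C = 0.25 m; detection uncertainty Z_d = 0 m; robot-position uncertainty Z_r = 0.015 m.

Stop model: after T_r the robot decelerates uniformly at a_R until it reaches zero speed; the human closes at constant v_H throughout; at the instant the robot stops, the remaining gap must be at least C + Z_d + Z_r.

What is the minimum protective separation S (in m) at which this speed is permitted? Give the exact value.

S_min = 6491/8000 m = 0.8114 m

T_s = v_R/a_R = (9/20)/(6/5) = 0.3750 s
robot in T_r: 0.4500·0.0600 = 0.0270 m
robot covers 0.4500·0.3750 − ½·1.2000·0.3750² = 0.0844 m while stopping
human over T_r+T_s: 1.0000·(0.0600+0.3750) = 0.4350 m
margins: 0.2500+0.0000+0.0150 = 0.2650 m
S_min ≈ 0.0270+0.0844+0.4350+0.2650  ⇒  S_min = 6491/8000 m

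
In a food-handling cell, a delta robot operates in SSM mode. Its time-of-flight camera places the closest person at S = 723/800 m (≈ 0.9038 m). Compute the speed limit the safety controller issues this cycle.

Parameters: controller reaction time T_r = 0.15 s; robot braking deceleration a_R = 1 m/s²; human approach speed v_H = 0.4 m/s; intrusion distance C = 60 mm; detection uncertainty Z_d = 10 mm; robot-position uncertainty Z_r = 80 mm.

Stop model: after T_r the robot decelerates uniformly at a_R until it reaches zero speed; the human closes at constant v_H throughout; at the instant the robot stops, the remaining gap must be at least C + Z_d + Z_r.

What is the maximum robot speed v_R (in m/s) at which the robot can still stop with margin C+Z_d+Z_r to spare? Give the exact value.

v_R_max = 3/4 m/s = 0.7500 m/s

quadratic (1/2)·v² + (11/20)·v + (-111/160) = 0
  disc = (11/20)² − 4·(1/2)·(-111/160) = 169/100 ; √disc = 13/10
  v_R = (−(11/20) + 13/10) / (2·(1/2)) = 3/4 m/s
check:
stop time T_s = (3/4)/1 = 0.7500 s
reaction-phase robot travel = 0.7500·0.1500 = 0.1125 m
robot under decel: 0.7500²/(2·1.0000) = 0.2812 m
human closes 0.4000·0.9000 = 0.3600 m
C+Z_d+Z_r = 0.0600+0.0100+0.0800 = 0.1500 m
sum ≈ 0.1125+0.2812+0.3600+0.1500 ≈ 0.9038 m = S ✓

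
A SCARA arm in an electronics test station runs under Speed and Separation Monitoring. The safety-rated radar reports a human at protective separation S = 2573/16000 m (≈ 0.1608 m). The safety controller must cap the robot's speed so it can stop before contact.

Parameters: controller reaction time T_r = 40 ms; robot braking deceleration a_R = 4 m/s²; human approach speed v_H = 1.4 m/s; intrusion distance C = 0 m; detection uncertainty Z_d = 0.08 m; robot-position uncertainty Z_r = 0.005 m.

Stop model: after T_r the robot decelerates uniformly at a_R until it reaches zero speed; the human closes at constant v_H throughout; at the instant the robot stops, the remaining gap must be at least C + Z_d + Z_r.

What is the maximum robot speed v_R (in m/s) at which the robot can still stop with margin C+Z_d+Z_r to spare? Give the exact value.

quadratic (1/8)·v² + (39/100)·v + (-317/16000) = 0
  disc = (39/100)² − 4·(1/8)·(-317/16000) = 25921/160000 ; √disc = 161/400
  v_R = (−(39/100) + 161/400) / (2·(1/8)) = 1/20 m/s
check:
T_s = v_R/a_R = (1/20)/4 = 0.0125 s
robot in T_r: 0.0500·0.0400 = 0.0020 m
braking distance = 0.0500²/(2·4.0000) = 0.0003 m
human over T_r+T_s: 1.4000·(0.0400+0.0125) = 0.0735 m
margins: 0.0000+0.0800+0.0050 = 0.0850 m
sum ≈ 0.0020+0.0003+0.0735+0.0850 ≈ 0.1608 m = S ✓

v_R_max = 1/20 m/s = 0.0500 m/s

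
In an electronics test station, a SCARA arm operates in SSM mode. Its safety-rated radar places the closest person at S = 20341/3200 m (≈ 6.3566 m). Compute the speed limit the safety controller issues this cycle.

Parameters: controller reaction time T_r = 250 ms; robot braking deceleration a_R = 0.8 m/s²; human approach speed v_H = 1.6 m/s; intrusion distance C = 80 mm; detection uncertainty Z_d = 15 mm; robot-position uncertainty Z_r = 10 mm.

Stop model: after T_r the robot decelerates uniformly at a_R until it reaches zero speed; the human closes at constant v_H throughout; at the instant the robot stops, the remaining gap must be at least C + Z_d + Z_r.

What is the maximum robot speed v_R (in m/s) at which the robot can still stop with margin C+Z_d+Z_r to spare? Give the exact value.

collect terms ⇒ (5/8)·v_R² + (9/4)·v_R + (-749/128) = 0
  disc = (9/4)² − 4·(5/8)·(-749/128) = 5041/256 ; √disc = 71/16
  v_R = (−(9/4) + 71/16) / (2·(5/8)) = 7/4 m/s
check:
stop time T_s = (7/4)/(4/5) = 2.1875 s
robot in T_r: 1.7500·0.2500 = 0.4375 m
robot covers 1.7500·2.1875 − ½·0.8000·2.1875² = 1.9141 m while stopping
human over T_r+T_s: 1.6000·(0.2500+2.1875) = 3.9000 m
residual clearance needed = 0.0800+0.0150+0.0100 = 0.1050 m
sum ≈ 0.4375+1.9141+3.9000+0.1050 ≈ 6.3566 m = S ✓

v_R_max = 7/4 m/s = 1.7500 m/s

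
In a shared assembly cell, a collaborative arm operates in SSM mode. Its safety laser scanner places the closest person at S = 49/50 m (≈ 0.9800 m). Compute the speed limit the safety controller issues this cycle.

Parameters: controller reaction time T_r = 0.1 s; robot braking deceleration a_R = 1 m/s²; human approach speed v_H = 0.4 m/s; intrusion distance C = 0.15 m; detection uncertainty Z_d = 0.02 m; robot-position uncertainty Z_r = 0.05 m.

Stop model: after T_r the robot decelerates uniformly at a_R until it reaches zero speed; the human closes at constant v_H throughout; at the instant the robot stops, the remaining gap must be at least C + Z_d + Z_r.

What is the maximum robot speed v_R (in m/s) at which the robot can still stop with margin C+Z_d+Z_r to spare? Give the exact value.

quadratic (1/2)·v² + (1/2)·v + (-18/25) = 0
  disc = (1/2)² − 4·(1/2)·(-18/25) = 169/100 ; √disc = 13/10
  v_R = (−(1/2) + 13/10) / (2·(1/2)) = 4/5 m/s
check:
T_s = v_R/a_R = (4/5)/1 = 0.8000 s
reaction-phase robot travel = 0.8000·0.1000 = 0.0800 m
robot covers 0.8000·0.8000 − ½·1.0000·0.8000² = 0.3200 m while stopping
person approaches 0.4000·(0.1000+0.8000) = 0.3600 m
C+Z_d+Z_r = 0.1500+0.0200+0.0500 = 0.2200 m
sum ≈ 0.0800+0.3200+0.3600+0.2200 ≈ 0.9800 m = S ✓

v_R_max = 4/5 m/s = 0.8000 m/s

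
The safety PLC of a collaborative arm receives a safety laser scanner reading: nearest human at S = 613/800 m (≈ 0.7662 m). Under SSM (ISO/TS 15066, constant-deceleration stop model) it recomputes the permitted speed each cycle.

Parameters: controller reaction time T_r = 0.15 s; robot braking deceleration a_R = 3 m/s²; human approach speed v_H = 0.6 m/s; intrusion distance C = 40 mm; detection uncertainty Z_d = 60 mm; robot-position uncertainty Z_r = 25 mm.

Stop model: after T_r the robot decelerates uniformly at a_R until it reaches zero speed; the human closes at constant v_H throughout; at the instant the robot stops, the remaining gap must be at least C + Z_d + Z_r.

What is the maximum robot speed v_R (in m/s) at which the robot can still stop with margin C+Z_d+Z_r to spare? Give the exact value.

v_R_max = 21/20 m/s = 1.0500 m/s

quadratic (1/6)·v² + (7/20)·v + (-441/800) = 0
  disc = (7/20)² − 4·(1/6)·(-441/800) = 49/100 ; √disc = 7/10
  v_R = (−(7/20) + 7/10) / (2·(1/6)) = 21/20 m/s
check:
T_s = v_R/a_R = (21/20)/3 = 0.3500 s
reaction-phase robot travel = 1.0500·0.1500 = 0.1575 m
robot covers 1.0500·0.3500 − ½·3.0000·0.3500² = 0.1837 m while stopping
human over T_r+T_s: 0.6000·(0.1500+0.3500) = 0.3000 m
C+Z_d+Z_r = 0.0400+0.0600+0.0250 = 0.1250 m
sum ≈ 0.1575+0.1837+0.3000+0.1250 ≈ 0.7662 m = S ✓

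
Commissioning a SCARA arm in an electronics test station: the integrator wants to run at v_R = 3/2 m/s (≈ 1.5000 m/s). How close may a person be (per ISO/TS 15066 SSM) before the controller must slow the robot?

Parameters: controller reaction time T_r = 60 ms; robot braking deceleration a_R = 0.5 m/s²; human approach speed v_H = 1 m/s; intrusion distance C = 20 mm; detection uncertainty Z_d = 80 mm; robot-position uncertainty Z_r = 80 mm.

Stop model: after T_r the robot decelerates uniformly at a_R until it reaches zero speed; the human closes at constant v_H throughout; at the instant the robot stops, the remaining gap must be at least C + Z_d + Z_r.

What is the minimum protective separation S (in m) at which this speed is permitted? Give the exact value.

S_min = 279/50 m = 5.5800 m

braking lasts T_s = (3/2)/(1/2) = 3.0000 s
reaction-phase robot travel = 1.5000·0.0600 = 0.0900 m
robot under decel: 1.5000²/(2·0.5000) = 2.2500 m
human closes 1.0000·3.0600 = 3.0600 m
C+Z_d+Z_r = 0.0200+0.0800+0.0800 = 0.1800 m
S_min ≈ 0.0900+2.2500+3.0600+0.1800  ⇒  S_min = 279/50 m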